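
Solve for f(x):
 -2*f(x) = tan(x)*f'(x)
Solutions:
 f(x) = C1/sin(x)^2


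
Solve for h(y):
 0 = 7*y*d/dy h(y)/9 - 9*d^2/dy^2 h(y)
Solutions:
 h(y) = C1 + C2*erfi(sqrt(14)*y/18)


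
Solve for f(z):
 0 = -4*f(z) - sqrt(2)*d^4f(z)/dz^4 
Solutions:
 f(z) = (C1*sin(2^(7/8)*z/2) + C2*cos(2^(7/8)*z/2))*exp(-2^(7/8)*z/2) + (C3*sin(2^(7/8)*z/2) + C4*cos(2^(7/8)*z/2))*exp(2^(7/8)*z/2)


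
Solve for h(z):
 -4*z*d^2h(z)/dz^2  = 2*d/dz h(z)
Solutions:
 h(z) = C1 + C2*sqrt(z)


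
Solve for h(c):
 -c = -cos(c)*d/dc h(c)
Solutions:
 h(c) = C1 + Integral(c/cos(c), c)


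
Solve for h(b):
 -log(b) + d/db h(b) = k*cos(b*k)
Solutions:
 h(b) = C1 + b*log(b) - b + k*Piecewise((sin(b*k)/k, Ne(k, 0)), (b, True))


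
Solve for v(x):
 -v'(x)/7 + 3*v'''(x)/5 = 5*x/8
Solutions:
 v(x) = C1 + C2*exp(-sqrt(105)*x/21) + C3*exp(sqrt(105)*x/21) - 35*x^2/16


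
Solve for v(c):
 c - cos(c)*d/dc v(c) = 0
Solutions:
 v(c) = C1 + Integral(c/cos(c), c)


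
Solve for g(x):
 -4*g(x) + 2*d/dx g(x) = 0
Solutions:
 g(x) = C1*exp(2*x)


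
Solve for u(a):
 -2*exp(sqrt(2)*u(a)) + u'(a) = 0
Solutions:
 u(a) = sqrt(2)*(2*log(-1/(C1 + 2*a)) - log(2))/4


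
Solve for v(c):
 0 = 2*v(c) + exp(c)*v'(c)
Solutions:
 v(c) = C1*exp(2*exp(-c))


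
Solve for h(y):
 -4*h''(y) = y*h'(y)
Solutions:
 h(y) = C1 + C2*erf(sqrt(2)*y/4)


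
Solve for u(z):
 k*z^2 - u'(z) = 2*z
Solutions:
 u(z) = C1 + k*z^3/3 - z^2


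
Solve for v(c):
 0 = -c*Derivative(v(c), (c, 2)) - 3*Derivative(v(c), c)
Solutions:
 v(c) = C1 + C2/c^2


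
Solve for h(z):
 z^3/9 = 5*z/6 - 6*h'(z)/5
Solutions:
 h(z) = C1 - 5*z^4/216 + 25*z^2/72


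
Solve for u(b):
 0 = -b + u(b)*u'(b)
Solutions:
 u(b) = -sqrt(C1 + b^2)
 u(b) = sqrt(C1 + b^2)


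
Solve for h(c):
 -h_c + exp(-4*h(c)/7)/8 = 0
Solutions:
 h(c) = 7*log(-I*(C1 + c/14)^(1/4))
 h(c) = 7*log(I*(C1 + c/14)^(1/4))
 h(c) = 7*log(-(C1 + c/14)^(1/4))
 h(c) = 7*log(C1 + c/14)/4


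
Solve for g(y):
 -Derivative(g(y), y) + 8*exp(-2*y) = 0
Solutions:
 g(y) = C1 - 4*exp(-2*y)


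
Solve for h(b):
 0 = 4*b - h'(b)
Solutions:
 h(b) = C1 + 2*b^2


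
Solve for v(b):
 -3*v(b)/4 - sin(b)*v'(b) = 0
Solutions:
 v(b) = C1*(cos(b) + 1)^(3/8)/(cos(b) - 1)^(3/8)


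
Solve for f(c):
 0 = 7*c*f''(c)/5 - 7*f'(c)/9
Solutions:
 f(c) = C1 + C2*c^(14/9)


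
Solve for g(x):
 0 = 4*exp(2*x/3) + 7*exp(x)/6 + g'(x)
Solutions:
 g(x) = C1 - 6*exp(2*x/3) - 7*exp(x)/6


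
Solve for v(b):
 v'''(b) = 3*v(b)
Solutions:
 v(b) = C3*exp(3^(1/3)*b) + (C1*sin(3^(5/6)*b/2) + C2*cos(3^(5/6)*b/2))*exp(-3^(1/3)*b/2)


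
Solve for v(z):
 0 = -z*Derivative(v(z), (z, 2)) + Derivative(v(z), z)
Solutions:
 v(z) = C1 + C2*z^2


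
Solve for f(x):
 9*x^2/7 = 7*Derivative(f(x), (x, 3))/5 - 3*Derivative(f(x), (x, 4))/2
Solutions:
 f(x) = C1 + C2*x + C3*x^2 + C4*exp(14*x/15) + 3*x^5/196 + 225*x^4/2744 + 3375*x^3/9604


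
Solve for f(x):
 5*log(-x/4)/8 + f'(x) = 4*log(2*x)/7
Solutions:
 f(x) = C1 - 3*x*log(x)/56 + x*(3 + 102*log(2) - 35*I*pi)/56


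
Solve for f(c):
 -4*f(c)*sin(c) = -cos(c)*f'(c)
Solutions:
 f(c) = C1/cos(c)^4


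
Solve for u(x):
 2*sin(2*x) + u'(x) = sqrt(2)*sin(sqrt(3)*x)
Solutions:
 u(x) = C1 + cos(2*x) - sqrt(6)*cos(sqrt(3)*x)/3


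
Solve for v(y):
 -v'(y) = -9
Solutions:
 v(y) = C1 + 9*y


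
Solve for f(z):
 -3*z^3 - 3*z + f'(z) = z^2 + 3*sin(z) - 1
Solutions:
 f(z) = C1 + 3*z^4/4 + z^3/3 + 3*z^2/2 - z - 3*cos(z)


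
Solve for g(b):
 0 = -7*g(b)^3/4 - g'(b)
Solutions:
 g(b) = -sqrt(2)*sqrt(-1/(C1 - 7*b))
 g(b) = sqrt(2)*sqrt(-1/(C1 - 7*b))


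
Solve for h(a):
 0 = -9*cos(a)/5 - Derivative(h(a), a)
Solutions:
 h(a) = C1 - 9*sin(a)/5


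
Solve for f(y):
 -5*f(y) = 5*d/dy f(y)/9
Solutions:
 f(y) = C1*exp(-9*y)


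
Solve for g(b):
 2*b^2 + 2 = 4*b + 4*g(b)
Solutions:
 g(b) = b^2/2 - b + 1/2


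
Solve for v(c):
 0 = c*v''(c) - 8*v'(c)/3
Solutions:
 v(c) = C1 + C2*c^(11/3)


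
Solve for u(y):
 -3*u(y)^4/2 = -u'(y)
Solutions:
 u(y) = 2^(1/3)*(-1/(C1 + 9*y))^(1/3)
 u(y) = 2^(1/3)*(-1/(C1 + 3*y))^(1/3)*(-3^(2/3) - 3*3^(1/6)*I)/6
 u(y) = 2^(1/3)*(-1/(C1 + 3*y))^(1/3)*(-3^(2/3) + 3*3^(1/6)*I)/6


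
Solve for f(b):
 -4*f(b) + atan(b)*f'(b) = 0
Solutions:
 f(b) = C1*exp(4*Integral(1/atan(b), b))


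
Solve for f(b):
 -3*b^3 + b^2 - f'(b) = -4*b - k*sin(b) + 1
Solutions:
 f(b) = C1 - 3*b^4/4 + b^3/3 + 2*b^2 - b - k*cos(b)


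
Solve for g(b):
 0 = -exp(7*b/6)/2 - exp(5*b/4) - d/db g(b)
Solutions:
 g(b) = C1 - 3*exp(7*b/6)/7 - 4*exp(5*b/4)/5


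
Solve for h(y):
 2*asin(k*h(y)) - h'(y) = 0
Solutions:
 Integral(1/asin(_y*k), (_y, h(y))) = C1 + 2*y


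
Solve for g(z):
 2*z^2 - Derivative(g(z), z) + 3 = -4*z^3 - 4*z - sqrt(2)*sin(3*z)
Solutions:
 g(z) = C1 + z^4 + 2*z^3/3 + 2*z^2 + 3*z - sqrt(2)*cos(3*z)/3


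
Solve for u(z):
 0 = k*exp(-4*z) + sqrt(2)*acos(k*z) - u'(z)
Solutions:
 u(z) = C1 - Piecewise((k*exp(-4*z)/4 - sqrt(2)*z*acos(k*z) + sqrt(2)*sqrt(-k^2*z^2 + 1)/k, Ne(k, 0)), (-sqrt(2)*pi*z/2, True))


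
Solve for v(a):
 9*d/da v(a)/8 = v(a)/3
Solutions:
 v(a) = C1*exp(8*a/27)


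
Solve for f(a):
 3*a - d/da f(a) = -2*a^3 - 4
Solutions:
 f(a) = C1 + a^4/2 + 3*a^2/2 + 4*a


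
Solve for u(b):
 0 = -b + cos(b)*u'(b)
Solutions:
 u(b) = C1 + Integral(b/cos(b), b)


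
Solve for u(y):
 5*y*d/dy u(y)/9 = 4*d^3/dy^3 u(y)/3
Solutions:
 u(y) = C1 + Integral(C2*airyai(90^(1/3)*y/6) + C3*airybi(90^(1/3)*y/6), y)


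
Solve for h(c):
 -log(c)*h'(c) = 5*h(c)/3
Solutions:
 h(c) = C1*exp(-5*li(c)/3)


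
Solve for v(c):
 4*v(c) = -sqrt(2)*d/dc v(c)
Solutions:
 v(c) = C1*exp(-2*sqrt(2)*c)


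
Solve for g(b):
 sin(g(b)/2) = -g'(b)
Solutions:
 g(b) = -2*acos((-C1 - exp(b))/(C1 - exp(b))) + 4*pi
 g(b) = 2*acos((-C1 - exp(b))/(C1 - exp(b)))


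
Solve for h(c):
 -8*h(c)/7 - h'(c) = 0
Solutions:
 h(c) = C1*exp(-8*c/7)


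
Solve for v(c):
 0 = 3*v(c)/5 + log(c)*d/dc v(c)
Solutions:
 v(c) = C1*exp(-3*li(c)/5)


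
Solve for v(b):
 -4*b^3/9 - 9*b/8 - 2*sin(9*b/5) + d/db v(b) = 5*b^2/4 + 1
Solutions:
 v(b) = C1 + b^4/9 + 5*b^3/12 + 9*b^2/16 + b - 10*cos(9*b/5)/9


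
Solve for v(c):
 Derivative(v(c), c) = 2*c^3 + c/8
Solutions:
 v(c) = C1 + c^4/2 + c^2/16


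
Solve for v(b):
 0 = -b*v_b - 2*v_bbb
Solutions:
 v(b) = C1 + Integral(C2*airyai(-2^(2/3)*b/2) + C3*airybi(-2^(2/3)*b/2), b)


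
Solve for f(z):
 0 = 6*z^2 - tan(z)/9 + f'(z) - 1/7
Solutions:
 f(z) = C1 - 2*z^3 + z/7 - log(cos(z))/9


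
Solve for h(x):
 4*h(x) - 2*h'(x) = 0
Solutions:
 h(x) = C1*exp(2*x)


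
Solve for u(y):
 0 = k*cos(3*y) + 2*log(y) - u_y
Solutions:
 u(y) = C1 + k*sin(3*y)/3 + 2*y*log(y) - 2*y


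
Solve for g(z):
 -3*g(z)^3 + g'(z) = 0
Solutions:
 g(z) = -sqrt(2)*sqrt(-1/(C1 + 3*z))/2
 g(z) = sqrt(2)*sqrt(-1/(C1 + 3*z))/2


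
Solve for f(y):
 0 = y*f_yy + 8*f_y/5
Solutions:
 f(y) = C1 + C2/y^(3/5)


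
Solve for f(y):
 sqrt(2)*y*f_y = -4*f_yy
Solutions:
 f(y) = C1 + C2*erf(2^(3/4)*y/4)


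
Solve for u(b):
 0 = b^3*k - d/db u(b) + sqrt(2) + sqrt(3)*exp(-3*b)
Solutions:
 u(b) = C1 + b^4*k/4 + sqrt(2)*b - sqrt(3)*exp(-3*b)/3


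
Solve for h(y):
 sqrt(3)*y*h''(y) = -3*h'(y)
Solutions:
 h(y) = C1 + C2*y^(1 - sqrt(3))


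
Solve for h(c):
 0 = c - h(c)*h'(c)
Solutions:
 h(c) = -sqrt(C1 + c^2)
 h(c) = sqrt(C1 + c^2)


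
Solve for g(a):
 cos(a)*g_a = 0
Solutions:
 g(a) = C1


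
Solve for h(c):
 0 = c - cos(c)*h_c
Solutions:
 h(c) = C1 + Integral(c/cos(c), c)


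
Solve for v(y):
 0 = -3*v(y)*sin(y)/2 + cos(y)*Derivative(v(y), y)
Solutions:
 v(y) = C1/cos(y)^(3/2)


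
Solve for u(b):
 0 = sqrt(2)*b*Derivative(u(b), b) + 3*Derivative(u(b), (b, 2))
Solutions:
 u(b) = C1 + C2*erf(2^(3/4)*sqrt(3)*b/6)


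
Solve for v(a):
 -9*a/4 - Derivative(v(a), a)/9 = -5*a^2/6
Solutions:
 v(a) = C1 + 5*a^3/2 - 81*a^2/8


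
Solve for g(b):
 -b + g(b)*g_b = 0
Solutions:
 g(b) = -sqrt(C1 + b^2)
 g(b) = sqrt(C1 + b^2)


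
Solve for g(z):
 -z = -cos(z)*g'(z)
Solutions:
 g(z) = C1 + Integral(z/cos(z), z)


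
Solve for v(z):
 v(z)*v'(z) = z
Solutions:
 v(z) = -sqrt(C1 + z^2)
 v(z) = sqrt(C1 + z^2)


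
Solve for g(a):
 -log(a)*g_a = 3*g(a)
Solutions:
 g(a) = C1*exp(-3*li(a))


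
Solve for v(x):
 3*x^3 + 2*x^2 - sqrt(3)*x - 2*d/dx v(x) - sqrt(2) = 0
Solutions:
 v(x) = C1 + 3*x^4/8 + x^3/3 - sqrt(3)*x^2/4 - sqrt(2)*x/2


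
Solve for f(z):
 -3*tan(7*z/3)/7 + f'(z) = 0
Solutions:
 f(z) = C1 - 9*log(cos(7*z/3))/49


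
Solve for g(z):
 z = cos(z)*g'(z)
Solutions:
 g(z) = C1 + Integral(z/cos(z), z)


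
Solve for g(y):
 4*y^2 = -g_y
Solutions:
 g(y) = C1 - 4*y^3/3


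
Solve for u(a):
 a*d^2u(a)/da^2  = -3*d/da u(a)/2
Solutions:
 u(a) = C1 + C2/sqrt(a)


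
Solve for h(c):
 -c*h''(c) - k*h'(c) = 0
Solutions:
 h(c) = C1 + c^(1 - re(k))*(C2*sin(log(c)*Abs(im(k))) + C3*cos(log(c)*im(k)))


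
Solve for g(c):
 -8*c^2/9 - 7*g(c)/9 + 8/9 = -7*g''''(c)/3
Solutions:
 g(c) = C1*exp(-3^(3/4)*c/3) + C2*exp(3^(3/4)*c/3) + C3*sin(3^(3/4)*c/3) + C4*cos(3^(3/4)*c/3) - 8*c^2/7 + 8/7


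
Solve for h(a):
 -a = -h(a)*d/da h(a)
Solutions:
 h(a) = -sqrt(C1 + a^2)
 h(a) = sqrt(C1 + a^2)


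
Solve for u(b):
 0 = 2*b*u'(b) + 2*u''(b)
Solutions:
 u(b) = C1 + C2*erf(sqrt(2)*b/2)


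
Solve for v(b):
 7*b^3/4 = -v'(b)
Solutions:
 v(b) = C1 - 7*b^4/16


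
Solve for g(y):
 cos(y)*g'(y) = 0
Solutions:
 g(y) = C1


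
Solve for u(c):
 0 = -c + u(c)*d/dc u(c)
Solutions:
 u(c) = -sqrt(C1 + c^2)
 u(c) = sqrt(C1 + c^2)


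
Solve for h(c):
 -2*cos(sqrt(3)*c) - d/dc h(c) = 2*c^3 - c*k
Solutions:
 h(c) = C1 - c^4/2 + c^2*k/2 - 2*sqrt(3)*sin(sqrt(3)*c)/3


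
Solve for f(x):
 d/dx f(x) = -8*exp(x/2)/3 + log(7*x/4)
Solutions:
 f(x) = C1 + x*log(x) + x*(-2*log(2) - 1 + log(7)) - 16*exp(x/2)/3


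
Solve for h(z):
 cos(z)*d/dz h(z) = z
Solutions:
 h(z) = C1 + Integral(z/cos(z), z)


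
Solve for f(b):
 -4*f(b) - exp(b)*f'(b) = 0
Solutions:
 f(b) = C1*exp(4*exp(-b))


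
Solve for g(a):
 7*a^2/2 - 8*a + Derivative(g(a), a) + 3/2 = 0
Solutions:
 g(a) = C1 - 7*a^3/6 + 4*a^2 - 3*a/2


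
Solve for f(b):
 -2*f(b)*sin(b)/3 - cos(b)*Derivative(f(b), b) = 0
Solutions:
 f(b) = C1*cos(b)^(2/3)


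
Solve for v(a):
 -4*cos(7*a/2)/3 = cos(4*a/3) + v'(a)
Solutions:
 v(a) = C1 - 3*sin(4*a/3)/4 - 8*sin(7*a/2)/21


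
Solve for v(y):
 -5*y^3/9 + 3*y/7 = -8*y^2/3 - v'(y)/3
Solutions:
 v(y) = C1 + 5*y^4/12 - 8*y^3/3 - 9*y^2/14


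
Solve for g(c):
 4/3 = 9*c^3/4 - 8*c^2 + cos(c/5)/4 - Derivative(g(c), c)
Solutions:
 g(c) = C1 + 9*c^4/16 - 8*c^3/3 - 4*c/3 + 5*sin(c/5)/4


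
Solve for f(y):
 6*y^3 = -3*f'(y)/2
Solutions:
 f(y) = C1 - y^4


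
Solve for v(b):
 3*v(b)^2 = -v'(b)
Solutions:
 v(b) = 1/(C1 + 3*b)


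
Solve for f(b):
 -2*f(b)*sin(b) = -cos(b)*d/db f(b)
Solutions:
 f(b) = C1/cos(b)^2


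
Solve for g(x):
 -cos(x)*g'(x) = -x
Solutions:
 g(x) = C1 + Integral(x/cos(x), x)


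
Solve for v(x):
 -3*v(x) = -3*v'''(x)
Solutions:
 v(x) = C3*exp(x) + (C1*sin(sqrt(3)*x/2) + C2*cos(sqrt(3)*x/2))*exp(-x/2)


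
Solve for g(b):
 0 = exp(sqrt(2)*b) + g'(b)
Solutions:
 g(b) = C1 - sqrt(2)*exp(sqrt(2)*b)/2


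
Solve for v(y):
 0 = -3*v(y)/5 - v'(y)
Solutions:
 v(y) = C1*exp(-3*y/5)


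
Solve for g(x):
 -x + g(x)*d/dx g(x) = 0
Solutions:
 g(x) = -sqrt(C1 + x^2)
 g(x) = sqrt(C1 + x^2)


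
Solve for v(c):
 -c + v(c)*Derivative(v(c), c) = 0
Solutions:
 v(c) = -sqrt(C1 + c^2)
 v(c) = sqrt(C1 + c^2)


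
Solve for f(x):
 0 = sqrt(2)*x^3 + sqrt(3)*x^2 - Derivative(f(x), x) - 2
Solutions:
 f(x) = C1 + sqrt(2)*x^4/4 + sqrt(3)*x^3/3 - 2*x


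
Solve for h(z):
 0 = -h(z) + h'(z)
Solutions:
 h(z) = C1*exp(z)


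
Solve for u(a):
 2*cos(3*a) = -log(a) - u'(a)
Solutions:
 u(a) = C1 - a*log(a) + a - 2*sin(3*a)/3


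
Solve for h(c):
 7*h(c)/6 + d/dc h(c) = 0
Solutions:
 h(c) = C1*exp(-7*c/6)


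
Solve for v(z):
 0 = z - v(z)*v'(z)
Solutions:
 v(z) = -sqrt(C1 + z^2)
 v(z) = sqrt(C1 + z^2)


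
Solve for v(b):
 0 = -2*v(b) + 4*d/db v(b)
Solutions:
 v(b) = C1*exp(b/2)


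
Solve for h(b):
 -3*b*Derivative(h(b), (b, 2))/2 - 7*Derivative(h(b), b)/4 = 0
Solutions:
 h(b) = C1 + C2/b^(1/6)


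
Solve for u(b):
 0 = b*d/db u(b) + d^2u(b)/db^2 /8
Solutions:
 u(b) = C1 + C2*erf(2*b)


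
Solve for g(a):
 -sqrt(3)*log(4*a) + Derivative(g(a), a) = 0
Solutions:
 g(a) = C1 + sqrt(3)*a*log(a) - sqrt(3)*a + 2*sqrt(3)*a*log(2)


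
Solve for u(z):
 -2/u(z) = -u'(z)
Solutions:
 u(z) = -sqrt(C1 + 4*z)
 u(z) = sqrt(C1 + 4*z)


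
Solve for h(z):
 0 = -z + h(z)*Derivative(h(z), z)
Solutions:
 h(z) = -sqrt(C1 + z^2)
 h(z) = sqrt(C1 + z^2)


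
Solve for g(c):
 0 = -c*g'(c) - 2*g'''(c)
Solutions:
 g(c) = C1 + Integral(C2*airyai(-2^(2/3)*c/2) + C3*airybi(-2^(2/3)*c/2), c)


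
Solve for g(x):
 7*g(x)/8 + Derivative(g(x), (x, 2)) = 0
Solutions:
 g(x) = C1*sin(sqrt(14)*x/4) + C2*cos(sqrt(14)*x/4)


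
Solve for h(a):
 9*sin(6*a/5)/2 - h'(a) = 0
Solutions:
 h(a) = C1 - 15*cos(6*a/5)/4


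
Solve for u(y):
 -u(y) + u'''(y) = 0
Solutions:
 u(y) = C3*exp(y) + (C1*sin(sqrt(3)*y/2) + C2*cos(sqrt(3)*y/2))*exp(-y/2)


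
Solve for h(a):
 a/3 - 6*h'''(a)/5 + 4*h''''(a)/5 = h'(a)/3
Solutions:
 h(a) = C1 + C2*exp(a*(-3^(2/3)*(sqrt(55) + 8)^(1/3) - 3*3^(1/3)/(sqrt(55) + 8)^(1/3) + 6)/12)*sin(3^(1/6)*a*(-(sqrt(55) + 8)^(1/3) + 3^(2/3)/(sqrt(55) + 8)^(1/3))/4) + C3*exp(a*(-3^(2/3)*(sqrt(55) + 8)^(1/3) - 3*3^(1/3)/(sqrt(55) + 8)^(1/3) + 6)/12)*cos(3^(1/6)*a*(-(sqrt(55) + 8)^(1/3) + 3^(2/3)/(sqrt(55) + 8)^(1/3))/4) + C4*exp(a*(3*3^(1/3)/(sqrt(55) + 8)^(1/3) + 3 + 3^(2/3)*(sqrt(55) + 8)^(1/3))/6) + a^2/2


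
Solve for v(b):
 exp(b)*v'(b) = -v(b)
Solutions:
 v(b) = C1*exp(exp(-b))


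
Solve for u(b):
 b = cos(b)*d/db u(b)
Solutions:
 u(b) = C1 + Integral(b/cos(b), b)


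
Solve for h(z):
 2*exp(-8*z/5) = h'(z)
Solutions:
 h(z) = C1 - 5*exp(-8*z/5)/4


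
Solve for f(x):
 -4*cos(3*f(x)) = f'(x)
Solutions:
 f(x) = -asin((C1 + exp(24*x))/(C1 - exp(24*x)))/3 + pi/3
 f(x) = asin((C1 + exp(24*x))/(C1 - exp(24*x)))/3


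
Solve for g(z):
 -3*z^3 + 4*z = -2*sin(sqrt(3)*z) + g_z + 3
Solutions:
 g(z) = C1 - 3*z^4/4 + 2*z^2 - 3*z - 2*sqrt(3)*cos(sqrt(3)*z)/3


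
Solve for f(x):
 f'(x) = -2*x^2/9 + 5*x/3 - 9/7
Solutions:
 f(x) = C1 - 2*x^3/27 + 5*x^2/6 - 9*x/7


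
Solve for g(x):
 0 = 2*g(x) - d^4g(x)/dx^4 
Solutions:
 g(x) = C1*exp(-2^(1/4)*x) + C2*exp(2^(1/4)*x) + C3*sin(2^(1/4)*x) + C4*cos(2^(1/4)*x)


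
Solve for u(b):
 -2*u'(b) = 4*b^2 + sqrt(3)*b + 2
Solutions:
 u(b) = C1 - 2*b^3/3 - sqrt(3)*b^2/4 - b


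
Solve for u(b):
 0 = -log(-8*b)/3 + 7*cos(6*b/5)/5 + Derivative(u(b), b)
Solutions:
 u(b) = C1 + b*log(-b)/3 - b/3 + b*log(2) - 7*sin(6*b/5)/6


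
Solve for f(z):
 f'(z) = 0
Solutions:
 f(z) = C1


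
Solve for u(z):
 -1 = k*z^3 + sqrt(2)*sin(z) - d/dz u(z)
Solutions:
 u(z) = C1 + k*z^4/4 + z - sqrt(2)*cos(z)


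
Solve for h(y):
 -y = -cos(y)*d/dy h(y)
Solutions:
 h(y) = C1 + Integral(y/cos(y), y)


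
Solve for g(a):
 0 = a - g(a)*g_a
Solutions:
 g(a) = -sqrt(C1 + a^2)
 g(a) = sqrt(C1 + a^2)


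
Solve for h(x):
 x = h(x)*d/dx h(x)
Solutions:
 h(x) = -sqrt(C1 + x^2)
 h(x) = sqrt(C1 + x^2)


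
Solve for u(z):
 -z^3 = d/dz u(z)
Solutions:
 u(z) = C1 - z^4/4


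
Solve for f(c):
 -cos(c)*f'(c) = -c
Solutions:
 f(c) = C1 + Integral(c/cos(c), c)


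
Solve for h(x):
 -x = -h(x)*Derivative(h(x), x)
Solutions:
 h(x) = -sqrt(C1 + x^2)
 h(x) = sqrt(C1 + x^2)


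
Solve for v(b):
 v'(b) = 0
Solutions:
 v(b) = C1


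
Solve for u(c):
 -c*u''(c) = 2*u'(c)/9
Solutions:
 u(c) = C1 + C2*c^(7/9)


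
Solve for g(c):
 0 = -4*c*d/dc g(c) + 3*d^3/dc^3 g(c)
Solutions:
 g(c) = C1 + Integral(C2*airyai(6^(2/3)*c/3) + C3*airybi(6^(2/3)*c/3), c)


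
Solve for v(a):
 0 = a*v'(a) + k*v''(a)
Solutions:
 v(a) = C1 + C2*sqrt(k)*erf(sqrt(2)*a*sqrt(1/k)/2)


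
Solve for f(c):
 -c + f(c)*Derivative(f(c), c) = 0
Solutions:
 f(c) = -sqrt(C1 + c^2)
 f(c) = sqrt(C1 + c^2)


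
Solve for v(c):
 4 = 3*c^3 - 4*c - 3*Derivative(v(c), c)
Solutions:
 v(c) = C1 + c^4/4 - 2*c^2/3 - 4*c/3


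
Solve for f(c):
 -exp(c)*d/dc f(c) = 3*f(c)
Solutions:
 f(c) = C1*exp(3*exp(-c))


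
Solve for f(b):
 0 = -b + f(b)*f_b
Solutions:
 f(b) = -sqrt(C1 + b^2)
 f(b) = sqrt(C1 + b^2)


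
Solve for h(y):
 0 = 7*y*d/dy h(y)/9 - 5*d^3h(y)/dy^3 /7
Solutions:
 h(y) = C1 + Integral(C2*airyai(7^(2/3)*75^(1/3)*y/15) + C3*airybi(7^(2/3)*75^(1/3)*y/15), y)


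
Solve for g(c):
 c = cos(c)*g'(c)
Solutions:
 g(c) = C1 + Integral(c/cos(c), c)


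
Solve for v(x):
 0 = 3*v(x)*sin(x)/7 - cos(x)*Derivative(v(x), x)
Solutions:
 v(x) = C1/cos(x)^(3/7)


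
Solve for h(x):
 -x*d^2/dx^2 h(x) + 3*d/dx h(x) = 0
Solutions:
 h(x) = C1 + C2*x^4


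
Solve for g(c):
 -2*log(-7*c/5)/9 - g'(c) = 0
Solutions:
 g(c) = C1 - 2*c*log(-c)/9 + 2*c*(-log(7) + 1 + log(5))/9


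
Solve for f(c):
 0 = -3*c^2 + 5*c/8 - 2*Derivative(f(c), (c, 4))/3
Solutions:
 f(c) = C1 + C2*c + C3*c^2 + C4*c^3 - c^6/80 + c^5/128


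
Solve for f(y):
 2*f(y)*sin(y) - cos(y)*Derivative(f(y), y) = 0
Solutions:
 f(y) = C1/cos(y)^2


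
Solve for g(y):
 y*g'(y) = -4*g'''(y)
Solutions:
 g(y) = C1 + Integral(C2*airyai(-2^(1/3)*y/2) + C3*airybi(-2^(1/3)*y/2), y)


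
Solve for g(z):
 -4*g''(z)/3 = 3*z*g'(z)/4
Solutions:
 g(z) = C1 + C2*erf(3*sqrt(2)*z/8)


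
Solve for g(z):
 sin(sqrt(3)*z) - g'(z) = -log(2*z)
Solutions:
 g(z) = C1 + z*log(z) - z + z*log(2) - sqrt(3)*cos(sqrt(3)*z)/3


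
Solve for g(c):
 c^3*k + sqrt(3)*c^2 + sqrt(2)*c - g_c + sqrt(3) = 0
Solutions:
 g(c) = C1 + c^4*k/4 + sqrt(3)*c^3/3 + sqrt(2)*c^2/2 + sqrt(3)*c


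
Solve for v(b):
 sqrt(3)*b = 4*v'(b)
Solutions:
 v(b) = C1 + sqrt(3)*b^2/8


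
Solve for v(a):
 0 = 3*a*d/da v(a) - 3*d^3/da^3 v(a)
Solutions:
 v(a) = C1 + Integral(C2*airyai(a) + C3*airybi(a), a)


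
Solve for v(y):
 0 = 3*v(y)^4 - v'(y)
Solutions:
 v(y) = (-1/(C1 + 9*y))^(1/3)
 v(y) = (-1/(C1 + 3*y))^(1/3)*(-3^(2/3) - 3*3^(1/6)*I)/6
 v(y) = (-1/(C1 + 3*y))^(1/3)*(-3^(2/3) + 3*3^(1/6)*I)/6


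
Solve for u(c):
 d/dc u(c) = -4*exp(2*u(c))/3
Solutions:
 u(c) = log(-sqrt(1/(C1 + 4*c))) - log(2) + log(6)/2
 u(c) = log(1/(C1 + 4*c))/2 - log(2) + log(6)/2


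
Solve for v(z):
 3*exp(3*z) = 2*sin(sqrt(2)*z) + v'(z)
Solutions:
 v(z) = C1 + exp(3*z) + sqrt(2)*cos(sqrt(2)*z)


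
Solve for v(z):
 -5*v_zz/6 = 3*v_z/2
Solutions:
 v(z) = C1 + C2*exp(-9*z/5)


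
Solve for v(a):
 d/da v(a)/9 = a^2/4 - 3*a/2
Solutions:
 v(a) = C1 + 3*a^3/4 - 27*a^2/4


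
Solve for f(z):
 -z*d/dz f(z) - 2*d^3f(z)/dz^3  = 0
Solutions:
 f(z) = C1 + Integral(C2*airyai(-2^(2/3)*z/2) + C3*airybi(-2^(2/3)*z/2), z)


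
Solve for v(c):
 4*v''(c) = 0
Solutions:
 v(c) = C1 + C2*c


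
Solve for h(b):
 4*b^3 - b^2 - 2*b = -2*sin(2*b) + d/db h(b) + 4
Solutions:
 h(b) = C1 + b^4 - b^3/3 - b^2 - 4*b - cos(2*b)


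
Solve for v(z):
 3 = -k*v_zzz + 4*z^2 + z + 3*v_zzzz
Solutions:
 v(z) = C1 + C2*z + C3*z^2 + C4*exp(k*z/3) + z^5/(15*k) + z^4*(1/24 + 1/k)/k + z^3*(-1/2 + 1/(2*k) + 12/k^2)/k


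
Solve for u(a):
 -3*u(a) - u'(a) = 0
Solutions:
 u(a) = C1*exp(-3*a)


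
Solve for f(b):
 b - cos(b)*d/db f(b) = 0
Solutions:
 f(b) = C1 + Integral(b/cos(b), b)


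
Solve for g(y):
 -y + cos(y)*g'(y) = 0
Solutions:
 g(y) = C1 + Integral(y/cos(y), y)


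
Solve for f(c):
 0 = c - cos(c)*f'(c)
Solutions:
 f(c) = C1 + Integral(c/cos(c), c)


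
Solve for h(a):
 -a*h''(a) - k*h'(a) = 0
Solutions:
 h(a) = C1 + a^(1 - re(k))*(C2*sin(log(a)*Abs(im(k))) + C3*cos(log(a)*im(k)))


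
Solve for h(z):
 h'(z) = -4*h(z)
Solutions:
 h(z) = C1*exp(-4*z)


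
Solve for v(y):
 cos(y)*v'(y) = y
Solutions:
 v(y) = C1 + Integral(y/cos(y), y)


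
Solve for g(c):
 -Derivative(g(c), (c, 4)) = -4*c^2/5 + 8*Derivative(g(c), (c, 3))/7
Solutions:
 g(c) = C1 + C2*c + C3*c^2 + C4*exp(-8*c/7) + 7*c^5/600 - 49*c^4/960 + 343*c^3/1920


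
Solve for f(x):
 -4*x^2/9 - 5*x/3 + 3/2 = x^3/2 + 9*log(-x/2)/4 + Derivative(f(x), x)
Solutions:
 f(x) = C1 - x^4/8 - 4*x^3/27 - 5*x^2/6 - 9*x*log(-x)/4 + 3*x*(3*log(2) + 5)/4


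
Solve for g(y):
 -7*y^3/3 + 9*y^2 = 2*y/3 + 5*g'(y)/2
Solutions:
 g(y) = C1 - 7*y^4/30 + 6*y^3/5 - 2*y^2/15


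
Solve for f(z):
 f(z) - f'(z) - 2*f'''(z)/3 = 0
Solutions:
 f(z) = C1*exp(2^(1/3)*z*(-(3 + sqrt(11))^(1/3) + 2^(1/3)/(3 + sqrt(11))^(1/3))/4)*sin(2^(1/3)*sqrt(3)*z*(2^(1/3)/(3 + sqrt(11))^(1/3) + (3 + sqrt(11))^(1/3))/4) + C2*exp(2^(1/3)*z*(-(3 + sqrt(11))^(1/3) + 2^(1/3)/(3 + sqrt(11))^(1/3))/4)*cos(2^(1/3)*sqrt(3)*z*(2^(1/3)/(3 + sqrt(11))^(1/3) + (3 + sqrt(11))^(1/3))/4) + C3*exp(-2^(1/3)*z*(-(3 + sqrt(11))^(1/3) + 2^(1/3)/(3 + sqrt(11))^(1/3))/2)


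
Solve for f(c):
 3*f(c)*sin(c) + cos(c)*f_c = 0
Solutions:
 f(c) = C1*cos(c)^3


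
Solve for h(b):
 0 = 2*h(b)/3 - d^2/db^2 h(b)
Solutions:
 h(b) = C1*exp(-sqrt(6)*b/3) + C2*exp(sqrt(6)*b/3)


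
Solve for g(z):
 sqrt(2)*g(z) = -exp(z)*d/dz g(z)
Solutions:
 g(z) = C1*exp(sqrt(2)*exp(-z))


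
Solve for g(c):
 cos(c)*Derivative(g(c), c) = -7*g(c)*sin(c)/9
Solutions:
 g(c) = C1*cos(c)^(7/9)


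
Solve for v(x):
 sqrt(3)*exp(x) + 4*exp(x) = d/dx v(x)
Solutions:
 v(x) = C1 + sqrt(3)*exp(x) + 4*exp(x)


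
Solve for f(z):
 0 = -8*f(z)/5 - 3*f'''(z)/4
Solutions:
 f(z) = C3*exp(-2*30^(2/3)*z/15) + (C1*sin(10^(2/3)*3^(1/6)*z/5) + C2*cos(10^(2/3)*3^(1/6)*z/5))*exp(30^(2/3)*z/15)


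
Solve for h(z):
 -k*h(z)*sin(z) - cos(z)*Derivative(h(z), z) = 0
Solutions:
 h(z) = C1*exp(k*log(cos(z)))


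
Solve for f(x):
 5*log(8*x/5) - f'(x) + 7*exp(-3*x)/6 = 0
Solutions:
 f(x) = C1 + 5*x*log(x) + 5*x*(-log(5) - 1 + 3*log(2)) - 7*exp(-3*x)/18


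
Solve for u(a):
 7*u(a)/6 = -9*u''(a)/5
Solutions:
 u(a) = C1*sin(sqrt(210)*a/18) + C2*cos(sqrt(210)*a/18)


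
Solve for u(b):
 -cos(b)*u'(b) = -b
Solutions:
 u(b) = C1 + Integral(b/cos(b), b)


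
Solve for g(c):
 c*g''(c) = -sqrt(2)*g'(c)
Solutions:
 g(c) = C1 + C2*c^(1 - sqrt(2))


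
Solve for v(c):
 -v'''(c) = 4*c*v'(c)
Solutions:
 v(c) = C1 + Integral(C2*airyai(-2^(2/3)*c) + C3*airybi(-2^(2/3)*c), c)


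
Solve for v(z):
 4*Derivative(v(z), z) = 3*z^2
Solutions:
 v(z) = C1 + z^3/4


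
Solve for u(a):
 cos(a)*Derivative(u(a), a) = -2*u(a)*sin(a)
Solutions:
 u(a) = C1*cos(a)^2


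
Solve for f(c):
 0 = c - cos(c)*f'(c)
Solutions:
 f(c) = C1 + Integral(c/cos(c), c)


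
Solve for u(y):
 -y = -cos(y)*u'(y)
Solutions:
 u(y) = C1 + Integral(y/cos(y), y)


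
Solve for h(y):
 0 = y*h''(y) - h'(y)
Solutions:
 h(y) = C1 + C2*y^2


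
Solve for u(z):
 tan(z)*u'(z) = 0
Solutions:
 u(z) = C1


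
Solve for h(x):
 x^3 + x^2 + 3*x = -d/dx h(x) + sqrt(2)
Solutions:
 h(x) = C1 - x^4/4 - x^3/3 - 3*x^2/2 + sqrt(2)*x


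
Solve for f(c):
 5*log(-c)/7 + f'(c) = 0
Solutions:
 f(c) = C1 - 5*c*log(-c)/7 + 5*c/7


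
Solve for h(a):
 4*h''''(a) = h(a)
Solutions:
 h(a) = C1*exp(-sqrt(2)*a/2) + C2*exp(sqrt(2)*a/2) + C3*sin(sqrt(2)*a/2) + C4*cos(sqrt(2)*a/2)


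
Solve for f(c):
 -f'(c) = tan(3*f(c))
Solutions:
 f(c) = -asin(C1*exp(-3*c))/3 + pi/3
 f(c) = asin(C1*exp(-3*c))/3


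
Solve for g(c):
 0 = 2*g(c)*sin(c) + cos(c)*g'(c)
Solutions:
 g(c) = C1*cos(c)^2


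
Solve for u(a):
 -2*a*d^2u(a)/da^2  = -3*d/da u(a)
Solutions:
 u(a) = C1 + C2*a^(5/2)


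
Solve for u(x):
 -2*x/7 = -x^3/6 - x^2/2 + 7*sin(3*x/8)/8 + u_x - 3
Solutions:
 u(x) = C1 + x^4/24 + x^3/6 - x^2/7 + 3*x + 7*cos(3*x/8)/3


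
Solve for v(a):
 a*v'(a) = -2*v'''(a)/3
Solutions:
 v(a) = C1 + Integral(C2*airyai(-2^(2/3)*3^(1/3)*a/2) + C3*airybi(-2^(2/3)*3^(1/3)*a/2), a)


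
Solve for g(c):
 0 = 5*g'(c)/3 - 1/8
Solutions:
 g(c) = C1 + 3*c/40


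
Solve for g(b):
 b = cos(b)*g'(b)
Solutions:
 g(b) = C1 + Integral(b/cos(b), b)


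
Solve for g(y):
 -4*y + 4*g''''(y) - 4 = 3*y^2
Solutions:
 g(y) = C1 + C2*y + C3*y^2 + C4*y^3 + y^6/480 + y^5/120 + y^4/24


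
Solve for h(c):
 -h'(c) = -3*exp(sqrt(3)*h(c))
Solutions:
 h(c) = sqrt(3)*(2*log(-1/(C1 + 3*c)) - log(3))/6


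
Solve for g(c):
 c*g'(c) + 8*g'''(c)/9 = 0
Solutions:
 g(c) = C1 + Integral(C2*airyai(-3^(2/3)*c/2) + C3*airybi(-3^(2/3)*c/2), c)


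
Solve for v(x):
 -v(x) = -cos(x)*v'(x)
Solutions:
 v(x) = C1*sqrt(sin(x) + 1)/sqrt(sin(x) - 1)


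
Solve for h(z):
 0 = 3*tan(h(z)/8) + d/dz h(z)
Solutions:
 h(z) = -8*asin(C1*exp(-3*z/8)) + 8*pi
 h(z) = 8*asin(C1*exp(-3*z/8))


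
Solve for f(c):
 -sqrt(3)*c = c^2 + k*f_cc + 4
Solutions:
 f(c) = C1 + C2*c - c^4/(12*k) - sqrt(3)*c^3/(6*k) - 2*c^2/k


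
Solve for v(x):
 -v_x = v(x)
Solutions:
 v(x) = C1*exp(-x)


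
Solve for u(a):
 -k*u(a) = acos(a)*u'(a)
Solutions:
 u(a) = C1*exp(-k*Integral(1/acos(a), a))


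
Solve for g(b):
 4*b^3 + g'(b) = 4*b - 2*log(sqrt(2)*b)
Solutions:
 g(b) = C1 - b^4 + 2*b^2 - 2*b*log(b) - b*log(2) + 2*b


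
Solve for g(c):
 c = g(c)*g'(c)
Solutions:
 g(c) = -sqrt(C1 + c^2)
 g(c) = sqrt(C1 + c^2)


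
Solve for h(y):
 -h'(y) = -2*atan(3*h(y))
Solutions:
 Integral(1/atan(3*_y), (_y, h(y))) = C1 + 2*y


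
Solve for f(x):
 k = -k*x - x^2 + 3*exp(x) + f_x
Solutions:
 f(x) = C1 + k*x^2/2 + k*x + x^3/3 - 3*exp(x)


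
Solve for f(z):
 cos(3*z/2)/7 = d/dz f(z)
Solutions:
 f(z) = C1 + 2*sin(3*z/2)/21


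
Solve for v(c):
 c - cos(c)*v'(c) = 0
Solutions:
 v(c) = C1 + Integral(c/cos(c), c)


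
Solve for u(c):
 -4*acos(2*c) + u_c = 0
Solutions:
 u(c) = C1 + 4*c*acos(2*c) - 2*sqrt(1 - 4*c^2)


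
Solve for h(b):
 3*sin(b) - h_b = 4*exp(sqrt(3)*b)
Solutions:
 h(b) = C1 - 4*sqrt(3)*exp(sqrt(3)*b)/3 - 3*cos(b)


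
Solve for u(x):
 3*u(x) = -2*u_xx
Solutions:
 u(x) = C1*sin(sqrt(6)*x/2) + C2*cos(sqrt(6)*x/2)


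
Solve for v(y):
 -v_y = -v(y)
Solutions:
 v(y) = C1*exp(y)


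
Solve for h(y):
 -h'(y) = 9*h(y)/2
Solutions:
 h(y) = C1*exp(-9*y/2)


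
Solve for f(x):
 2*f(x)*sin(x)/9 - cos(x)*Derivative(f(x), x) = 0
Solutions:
 f(x) = C1/cos(x)^(2/9)


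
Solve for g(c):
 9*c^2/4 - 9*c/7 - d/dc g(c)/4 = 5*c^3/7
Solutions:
 g(c) = C1 - 5*c^4/7 + 3*c^3 - 18*c^2/7


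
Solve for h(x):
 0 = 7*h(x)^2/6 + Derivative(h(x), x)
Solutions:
 h(x) = 6/(C1 + 7*x)


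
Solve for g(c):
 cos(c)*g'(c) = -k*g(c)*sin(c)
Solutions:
 g(c) = C1*exp(k*log(cos(c)))


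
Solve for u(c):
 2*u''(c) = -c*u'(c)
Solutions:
 u(c) = C1 + C2*erf(c/2)


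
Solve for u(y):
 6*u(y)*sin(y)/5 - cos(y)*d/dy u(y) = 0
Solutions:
 u(y) = C1/cos(y)^(6/5)


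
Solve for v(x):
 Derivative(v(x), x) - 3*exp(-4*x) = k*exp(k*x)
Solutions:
 v(x) = C1 + exp(k*x) - 3*exp(-4*x)/4


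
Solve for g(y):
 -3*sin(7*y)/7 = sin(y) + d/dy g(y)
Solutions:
 g(y) = C1 + cos(y) + 3*cos(7*y)/49


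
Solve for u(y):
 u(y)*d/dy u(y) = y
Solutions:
 u(y) = -sqrt(C1 + y^2)
 u(y) = sqrt(C1 + y^2)


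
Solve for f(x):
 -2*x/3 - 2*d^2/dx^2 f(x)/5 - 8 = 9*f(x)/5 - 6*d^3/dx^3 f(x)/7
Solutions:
 f(x) = C1*exp(x*(-14^(1/3)*(135*sqrt(165201) + 54871)^(1/3) - 14*14^(2/3)/(135*sqrt(165201) + 54871)^(1/3) + 28)/180)*sin(14^(1/3)*sqrt(3)*x*(-(135*sqrt(165201) + 54871)^(1/3) + 14*14^(1/3)/(135*sqrt(165201) + 54871)^(1/3))/180) + C2*exp(x*(-14^(1/3)*(135*sqrt(165201) + 54871)^(1/3) - 14*14^(2/3)/(135*sqrt(165201) + 54871)^(1/3) + 28)/180)*cos(14^(1/3)*sqrt(3)*x*(-(135*sqrt(165201) + 54871)^(1/3) + 14*14^(1/3)/(135*sqrt(165201) + 54871)^(1/3))/180) + C3*exp(x*(14*14^(2/3)/(135*sqrt(165201) + 54871)^(1/3) + 14 + 14^(1/3)*(135*sqrt(165201) + 54871)^(1/3))/90) - 10*x/27 - 40/9


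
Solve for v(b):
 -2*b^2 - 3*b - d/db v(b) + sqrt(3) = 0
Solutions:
 v(b) = C1 - 2*b^3/3 - 3*b^2/2 + sqrt(3)*b


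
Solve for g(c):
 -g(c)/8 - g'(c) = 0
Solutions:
 g(c) = C1*exp(-c/8)


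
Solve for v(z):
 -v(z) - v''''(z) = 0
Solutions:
 v(z) = (C1*sin(sqrt(2)*z/2) + C2*cos(sqrt(2)*z/2))*exp(-sqrt(2)*z/2) + (C3*sin(sqrt(2)*z/2) + C4*cos(sqrt(2)*z/2))*exp(sqrt(2)*z/2)


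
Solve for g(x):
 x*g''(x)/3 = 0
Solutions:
 g(x) = C1 + C2*x


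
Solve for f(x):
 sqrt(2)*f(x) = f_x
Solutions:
 f(x) = C1*exp(sqrt(2)*x)


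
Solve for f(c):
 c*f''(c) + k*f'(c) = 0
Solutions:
 f(c) = C1 + c^(1 - re(k))*(C2*sin(log(c)*Abs(im(k))) + C3*cos(log(c)*im(k)))


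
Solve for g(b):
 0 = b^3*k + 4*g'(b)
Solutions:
 g(b) = C1 - b^4*k/16


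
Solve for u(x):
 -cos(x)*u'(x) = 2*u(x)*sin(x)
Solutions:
 u(x) = C1*cos(x)^2


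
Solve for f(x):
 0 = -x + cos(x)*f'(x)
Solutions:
 f(x) = C1 + Integral(x/cos(x), x)


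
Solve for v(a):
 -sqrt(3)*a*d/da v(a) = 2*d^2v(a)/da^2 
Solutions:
 v(a) = C1 + C2*erf(3^(1/4)*a/2)


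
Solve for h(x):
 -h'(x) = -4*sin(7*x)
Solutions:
 h(x) = C1 - 4*cos(7*x)/7


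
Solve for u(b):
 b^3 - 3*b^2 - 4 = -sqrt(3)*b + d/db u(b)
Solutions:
 u(b) = C1 + b^4/4 - b^3 + sqrt(3)*b^2/2 - 4*b


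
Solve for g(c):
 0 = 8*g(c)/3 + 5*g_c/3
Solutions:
 g(c) = C1*exp(-8*c/5)


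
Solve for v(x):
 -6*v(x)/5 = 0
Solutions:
 v(x) = 0


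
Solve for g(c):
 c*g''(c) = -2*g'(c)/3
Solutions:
 g(c) = C1 + C2*c^(1/3)


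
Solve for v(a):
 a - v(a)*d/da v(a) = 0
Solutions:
 v(a) = -sqrt(C1 + a^2)
 v(a) = sqrt(C1 + a^2)


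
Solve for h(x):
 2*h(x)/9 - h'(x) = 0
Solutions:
 h(x) = C1*exp(2*x/9)


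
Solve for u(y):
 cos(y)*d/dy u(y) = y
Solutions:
 u(y) = C1 + Integral(y/cos(y), y)


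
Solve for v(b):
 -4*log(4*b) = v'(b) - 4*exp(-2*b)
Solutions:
 v(b) = C1 - 4*b*log(b) + 4*b*(1 - 2*log(2)) - 2*exp(-2*b)


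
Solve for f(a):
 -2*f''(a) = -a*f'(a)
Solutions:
 f(a) = C1 + C2*erfi(a/2)


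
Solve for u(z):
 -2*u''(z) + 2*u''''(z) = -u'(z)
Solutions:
 u(z) = C1 + C2*exp(6^(1/3)*z*(2*6^(1/3)/(sqrt(33) + 9)^(1/3) + (sqrt(33) + 9)^(1/3))/12)*sin(2^(1/3)*3^(1/6)*z*(-3^(2/3)*(sqrt(33) + 9)^(1/3) + 6*2^(1/3)/(sqrt(33) + 9)^(1/3))/12) + C3*exp(6^(1/3)*z*(2*6^(1/3)/(sqrt(33) + 9)^(1/3) + (sqrt(33) + 9)^(1/3))/12)*cos(2^(1/3)*3^(1/6)*z*(-3^(2/3)*(sqrt(33) + 9)^(1/3) + 6*2^(1/3)/(sqrt(33) + 9)^(1/3))/12) + C4*exp(-6^(1/3)*z*(2*6^(1/3)/(sqrt(33) + 9)^(1/3) + (sqrt(33) + 9)^(1/3))/6)


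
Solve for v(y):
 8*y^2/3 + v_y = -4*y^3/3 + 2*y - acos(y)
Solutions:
 v(y) = C1 - y^4/3 - 8*y^3/9 + y^2 - y*acos(y) + sqrt(1 - y^2)


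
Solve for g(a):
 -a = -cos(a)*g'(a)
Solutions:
 g(a) = C1 + Integral(a/cos(a), a)


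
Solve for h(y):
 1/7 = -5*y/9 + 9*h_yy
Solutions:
 h(y) = C1 + C2*y + 5*y^3/486 + y^2/126


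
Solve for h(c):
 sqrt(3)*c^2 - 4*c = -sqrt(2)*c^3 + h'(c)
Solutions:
 h(c) = C1 + sqrt(2)*c^4/4 + sqrt(3)*c^3/3 - 2*c^2


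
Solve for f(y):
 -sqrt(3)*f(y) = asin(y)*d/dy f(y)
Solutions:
 f(y) = C1*exp(-sqrt(3)*Integral(1/asin(y), y))


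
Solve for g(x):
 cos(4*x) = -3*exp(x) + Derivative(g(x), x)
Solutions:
 g(x) = C1 + 3*exp(x) + sin(4*x)/4


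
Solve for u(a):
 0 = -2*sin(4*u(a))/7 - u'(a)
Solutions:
 2*a/7 + log(cos(4*u(a)) - 1)/8 - log(cos(4*u(a)) + 1)/8 = C1


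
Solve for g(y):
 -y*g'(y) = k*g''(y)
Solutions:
 g(y) = C1 + C2*sqrt(k)*erf(sqrt(2)*y*sqrt(1/k)/2)


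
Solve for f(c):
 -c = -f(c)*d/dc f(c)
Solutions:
 f(c) = -sqrt(C1 + c^2)
 f(c) = sqrt(C1 + c^2)


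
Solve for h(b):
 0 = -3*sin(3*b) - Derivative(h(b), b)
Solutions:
 h(b) = C1 + cos(3*b)


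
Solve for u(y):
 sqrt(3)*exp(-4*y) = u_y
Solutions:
 u(y) = C1 - sqrt(3)*exp(-4*y)/4


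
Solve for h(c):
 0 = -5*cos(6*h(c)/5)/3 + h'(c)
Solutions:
 -5*c/3 - 5*log(sin(6*h(c)/5) - 1)/12 + 5*log(sin(6*h(c)/5) + 1)/12 = C1


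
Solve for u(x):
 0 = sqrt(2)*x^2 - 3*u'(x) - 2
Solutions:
 u(x) = C1 + sqrt(2)*x^3/9 - 2*x/3


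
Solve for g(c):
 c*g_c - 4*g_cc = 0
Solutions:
 g(c) = C1 + C2*erfi(sqrt(2)*c/4)


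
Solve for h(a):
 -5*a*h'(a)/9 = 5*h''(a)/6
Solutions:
 h(a) = C1 + C2*erf(sqrt(3)*a/3)


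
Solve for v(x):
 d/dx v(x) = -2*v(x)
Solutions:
 v(x) = C1*exp(-2*x)


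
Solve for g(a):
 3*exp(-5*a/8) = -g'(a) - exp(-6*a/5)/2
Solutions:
 g(a) = C1 + 5*exp(-6*a/5)/12 + 24*exp(-5*a/8)/5


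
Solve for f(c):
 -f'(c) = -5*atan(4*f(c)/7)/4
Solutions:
 Integral(1/atan(4*_y/7), (_y, f(c))) = C1 + 5*c/4


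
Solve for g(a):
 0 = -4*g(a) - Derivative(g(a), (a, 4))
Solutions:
 g(a) = (C1*sin(a) + C2*cos(a))*exp(-a) + (C3*sin(a) + C4*cos(a))*exp(a)


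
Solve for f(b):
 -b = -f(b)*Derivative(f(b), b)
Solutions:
 f(b) = -sqrt(C1 + b^2)
 f(b) = sqrt(C1 + b^2)


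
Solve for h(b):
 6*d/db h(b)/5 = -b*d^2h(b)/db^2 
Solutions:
 h(b) = C1 + C2/b^(1/5)


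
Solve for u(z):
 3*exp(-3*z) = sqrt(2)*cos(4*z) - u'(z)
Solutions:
 u(z) = C1 + sqrt(2)*sin(4*z)/4 + exp(-3*z)


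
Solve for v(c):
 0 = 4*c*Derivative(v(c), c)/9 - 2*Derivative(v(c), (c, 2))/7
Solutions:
 v(c) = C1 + C2*erfi(sqrt(7)*c/3)


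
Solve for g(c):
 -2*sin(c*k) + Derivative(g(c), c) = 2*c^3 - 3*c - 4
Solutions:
 g(c) = C1 + c^4/2 - 3*c^2/2 - 4*c - 2*cos(c*k)/k


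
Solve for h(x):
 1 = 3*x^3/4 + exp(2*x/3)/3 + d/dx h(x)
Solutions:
 h(x) = C1 - 3*x^4/16 + x - exp(2*x/3)/2


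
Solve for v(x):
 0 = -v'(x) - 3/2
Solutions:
 v(x) = C1 - 3*x/2


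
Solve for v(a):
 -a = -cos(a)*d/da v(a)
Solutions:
 v(a) = C1 + Integral(a/cos(a), a)


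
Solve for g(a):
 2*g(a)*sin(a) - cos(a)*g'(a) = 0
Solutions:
 g(a) = C1/cos(a)^2


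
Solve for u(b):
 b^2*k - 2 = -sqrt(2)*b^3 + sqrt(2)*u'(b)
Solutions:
 u(b) = C1 + b^4/4 + sqrt(2)*b^3*k/6 - sqrt(2)*b


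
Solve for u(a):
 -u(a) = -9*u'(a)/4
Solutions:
 u(a) = C1*exp(4*a/9)


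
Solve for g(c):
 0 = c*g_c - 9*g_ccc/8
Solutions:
 g(c) = C1 + Integral(C2*airyai(2*3^(1/3)*c/3) + C3*airybi(2*3^(1/3)*c/3), c)


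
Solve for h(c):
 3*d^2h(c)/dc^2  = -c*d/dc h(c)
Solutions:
 h(c) = C1 + C2*erf(sqrt(6)*c/6)


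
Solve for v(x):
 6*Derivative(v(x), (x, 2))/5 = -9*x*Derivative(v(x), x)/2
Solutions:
 v(x) = C1 + C2*erf(sqrt(30)*x/4)


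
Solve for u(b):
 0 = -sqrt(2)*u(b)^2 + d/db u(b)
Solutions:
 u(b) = -1/(C1 + sqrt(2)*b)


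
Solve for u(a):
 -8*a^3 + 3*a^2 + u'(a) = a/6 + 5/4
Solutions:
 u(a) = C1 + 2*a^4 - a^3 + a^2/12 + 5*a/4


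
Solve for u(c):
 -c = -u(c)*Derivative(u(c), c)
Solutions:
 u(c) = -sqrt(C1 + c^2)
 u(c) = sqrt(C1 + c^2)


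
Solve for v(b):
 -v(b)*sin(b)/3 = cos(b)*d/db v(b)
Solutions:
 v(b) = C1*cos(b)^(1/3)


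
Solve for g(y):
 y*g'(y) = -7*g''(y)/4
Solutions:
 g(y) = C1 + C2*erf(sqrt(14)*y/7)


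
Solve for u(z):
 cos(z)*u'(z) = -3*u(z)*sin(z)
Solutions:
 u(z) = C1*cos(z)^3


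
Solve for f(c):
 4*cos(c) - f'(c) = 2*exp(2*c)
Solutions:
 f(c) = C1 - exp(2*c) + 4*sin(c)


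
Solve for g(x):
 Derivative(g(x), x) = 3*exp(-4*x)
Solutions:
 g(x) = C1 - 3*exp(-4*x)/4


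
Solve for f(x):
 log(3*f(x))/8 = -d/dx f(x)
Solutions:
 8*Integral(1/(log(_y) + log(3)), (_y, f(x))) = C1 - x


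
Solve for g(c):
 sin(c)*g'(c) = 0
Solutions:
 g(c) = C1


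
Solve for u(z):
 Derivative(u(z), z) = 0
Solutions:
 u(z) = C1


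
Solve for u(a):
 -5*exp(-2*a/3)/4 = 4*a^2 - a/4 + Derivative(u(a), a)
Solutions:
 u(a) = C1 - 4*a^3/3 + a^2/8 + 15*exp(-2*a/3)/8


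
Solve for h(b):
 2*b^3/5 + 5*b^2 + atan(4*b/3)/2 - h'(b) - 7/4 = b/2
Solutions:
 h(b) = C1 + b^4/10 + 5*b^3/3 - b^2/4 + b*atan(4*b/3)/2 - 7*b/4 - 3*log(16*b^2 + 9)/16


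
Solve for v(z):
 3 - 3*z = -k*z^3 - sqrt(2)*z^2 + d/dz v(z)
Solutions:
 v(z) = C1 + k*z^4/4 + sqrt(2)*z^3/3 - 3*z^2/2 + 3*z


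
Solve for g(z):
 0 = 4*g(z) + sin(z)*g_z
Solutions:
 g(z) = C1*(cos(z)^2 + 2*cos(z) + 1)/(cos(z)^2 - 2*cos(z) + 1)


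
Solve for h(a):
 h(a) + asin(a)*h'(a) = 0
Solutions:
 h(a) = C1*exp(-Integral(1/asin(a), a))


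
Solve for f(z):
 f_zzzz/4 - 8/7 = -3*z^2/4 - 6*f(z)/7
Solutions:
 f(z) = -7*z^2/8 + (C1*sin(6^(1/4)*7^(3/4)*z/7) + C2*cos(6^(1/4)*7^(3/4)*z/7))*exp(-6^(1/4)*7^(3/4)*z/7) + (C3*sin(6^(1/4)*7^(3/4)*z/7) + C4*cos(6^(1/4)*7^(3/4)*z/7))*exp(6^(1/4)*7^(3/4)*z/7) + 4/3


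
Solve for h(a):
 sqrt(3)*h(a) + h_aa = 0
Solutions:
 h(a) = C1*sin(3^(1/4)*a) + C2*cos(3^(1/4)*a)


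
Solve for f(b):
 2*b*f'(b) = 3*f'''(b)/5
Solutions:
 f(b) = C1 + Integral(C2*airyai(10^(1/3)*3^(2/3)*b/3) + C3*airybi(10^(1/3)*3^(2/3)*b/3), b)


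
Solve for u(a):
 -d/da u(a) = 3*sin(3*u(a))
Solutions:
 u(a) = -acos((-C1 - exp(18*a))/(C1 - exp(18*a)))/3 + 2*pi/3
 u(a) = acos((-C1 - exp(18*a))/(C1 - exp(18*a)))/3


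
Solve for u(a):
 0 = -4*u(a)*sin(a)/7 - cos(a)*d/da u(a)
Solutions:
 u(a) = C1*cos(a)^(4/7)


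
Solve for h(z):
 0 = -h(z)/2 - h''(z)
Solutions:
 h(z) = C1*sin(sqrt(2)*z/2) + C2*cos(sqrt(2)*z/2)


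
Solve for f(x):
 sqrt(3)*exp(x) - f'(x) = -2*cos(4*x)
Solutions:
 f(x) = C1 + sqrt(3)*exp(x) + sin(4*x)/2


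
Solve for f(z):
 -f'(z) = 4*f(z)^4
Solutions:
 f(z) = (-3^(2/3) - 3*3^(1/6)*I)*(1/(C1 + 4*z))^(1/3)/6
 f(z) = (-3^(2/3) + 3*3^(1/6)*I)*(1/(C1 + 4*z))^(1/3)/6
 f(z) = (1/(C1 + 12*z))^(1/3)


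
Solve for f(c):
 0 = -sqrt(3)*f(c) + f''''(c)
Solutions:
 f(c) = C1*exp(-3^(1/8)*c) + C2*exp(3^(1/8)*c) + C3*sin(3^(1/8)*c) + C4*cos(3^(1/8)*c)


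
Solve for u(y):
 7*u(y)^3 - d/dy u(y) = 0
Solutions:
 u(y) = -sqrt(2)*sqrt(-1/(C1 + 7*y))/2
 u(y) = sqrt(2)*sqrt(-1/(C1 + 7*y))/2


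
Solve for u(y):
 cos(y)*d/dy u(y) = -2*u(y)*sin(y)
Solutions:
 u(y) = C1*cos(y)^2


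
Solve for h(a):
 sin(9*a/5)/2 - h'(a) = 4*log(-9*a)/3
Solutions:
 h(a) = C1 - 4*a*log(-a)/3 - 8*a*log(3)/3 + 4*a/3 - 5*cos(9*a/5)/18


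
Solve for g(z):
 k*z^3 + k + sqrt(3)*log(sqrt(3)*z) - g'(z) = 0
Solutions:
 g(z) = C1 + k*z^4/4 + k*z + sqrt(3)*z*log(z) - sqrt(3)*z + sqrt(3)*z*log(3)/2


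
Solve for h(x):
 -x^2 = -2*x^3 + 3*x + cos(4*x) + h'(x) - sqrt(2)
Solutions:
 h(x) = C1 + x^4/2 - x^3/3 - 3*x^2/2 + sqrt(2)*x - sin(4*x)/4


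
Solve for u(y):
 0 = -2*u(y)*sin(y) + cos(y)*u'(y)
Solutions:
 u(y) = C1/cos(y)^2


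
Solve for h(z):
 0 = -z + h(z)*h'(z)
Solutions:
 h(z) = -sqrt(C1 + z^2)
 h(z) = sqrt(C1 + z^2)


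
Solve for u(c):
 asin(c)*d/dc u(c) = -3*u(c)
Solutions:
 u(c) = C1*exp(-3*Integral(1/asin(c), c))


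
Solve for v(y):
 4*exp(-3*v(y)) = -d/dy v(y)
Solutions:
 v(y) = log(C1 - 12*y)/3
 v(y) = log((-3^(1/3) - 3^(5/6)*I)*(C1 - 4*y)^(1/3)/2)
 v(y) = log((-3^(1/3) + 3^(5/6)*I)*(C1 - 4*y)^(1/3)/2)


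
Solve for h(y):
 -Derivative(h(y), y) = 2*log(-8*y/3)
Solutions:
 h(y) = C1 - 2*y*log(-y) + 2*y*(-3*log(2) + 1 + log(3))


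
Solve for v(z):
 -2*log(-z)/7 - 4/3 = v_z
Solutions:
 v(z) = C1 - 2*z*log(-z)/7 - 22*z/21


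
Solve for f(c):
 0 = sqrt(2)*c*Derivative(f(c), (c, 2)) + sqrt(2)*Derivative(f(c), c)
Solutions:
 f(c) = C1 + C2*log(c)
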